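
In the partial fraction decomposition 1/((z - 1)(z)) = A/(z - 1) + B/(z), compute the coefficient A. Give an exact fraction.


Step 1: Multiply both sides by (z - 1) and set z = 1
Step 2: A = 1 / (1 - 0)
Step 3: A = 1 / 1
Step 4: A = 1

1


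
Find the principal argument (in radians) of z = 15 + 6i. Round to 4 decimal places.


Step 1: z = 15 + 6i
Step 2: arg(z) = atan2(6, 15)
Step 3: arg(z) = 0.3805

0.3805


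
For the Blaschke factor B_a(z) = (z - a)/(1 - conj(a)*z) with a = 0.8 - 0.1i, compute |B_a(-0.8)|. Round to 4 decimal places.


Step 1: Numerator z0 - a = -0.8 - (0.8 - 0.1i) = -1.6 + 0.1i
Step 2: Denominator 1 - conj(a)*z0 = 1 - (0.8 + 0.1i)*(-0.8) = 1.64 + 0.08i
Step 3: |z0 - a|^2 = (-1.6)^2 + 0.1^2 = 2.57; |1 - conj(a)*z0|^2 = 1.64^2 + 0.08^2 = 2.696
Step 4: |B_a(-0.8)| = sqrt(2.57 / 2.696) = sqrt(0.953264)
Step 5: = 0.9764

0.9764


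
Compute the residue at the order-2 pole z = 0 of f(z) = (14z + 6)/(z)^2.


Step 1: Pole of order 2 at z = 0
Step 2: Res = lim d/dz [(z)^2 * f(z)] as z -> 0
Step 3: (z)^2 * f(z) = 14z + 6
Step 4: d/dz[14z + 6] = 14

14


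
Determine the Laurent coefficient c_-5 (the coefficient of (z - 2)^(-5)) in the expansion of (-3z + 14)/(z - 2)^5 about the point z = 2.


Step 1: Write the numerator in powers of (z - 2): -3z + 14 = -3(z - 2) + (-3*2 + 14) = -3(z - 2) + 8
Step 2: Divide by (z - 2)^5: f(z) = 8(z - 2)^(-5) - 3(z - 2)^(-4)
Step 3: This finite sum is the Laurent series of f about z = 2.
Step 4: Coefficient of (z - 2)^(-5) = -3*2 + 14 = 8

8


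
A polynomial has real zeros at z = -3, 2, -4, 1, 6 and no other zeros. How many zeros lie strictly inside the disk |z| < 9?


Step 1: Check each root:
  z = -3: |-3| = 3 < 9
  z = 2: |2| = 2 < 9
  z = -4: |-4| = 4 < 9
  z = 1: |1| = 1 < 9
  z = 6: |6| = 6 < 9
Step 2: Count = 5

5


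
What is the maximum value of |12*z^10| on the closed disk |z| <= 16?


Step 1: On |z| = 16, |f(z)| = 12 * |z|^10 = 12 * 16^10
Step 2: By maximum modulus principle, maximum is on boundary.
Step 3: Maximum = 12 * 1099511627776 = 13194139533312

13194139533312


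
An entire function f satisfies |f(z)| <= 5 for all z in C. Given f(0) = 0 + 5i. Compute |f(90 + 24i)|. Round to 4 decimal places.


Step 1: By Liouville's theorem, a bounded entire function is constant.
Step 2: f(z) = f(0) = 0 + 5i for all z.
Step 3: |f(w)| = |0 + 5i| = sqrt(0 + 25)
Step 4: = 5.0

5.0


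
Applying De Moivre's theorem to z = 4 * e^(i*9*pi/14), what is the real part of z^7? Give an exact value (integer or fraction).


Step 1: By De Moivre's theorem, z^7 = 4^7 * e^(i*7*9*pi/14) = 16384 * (cos(9*pi/2) + i*sin(9*pi/2))
Step 2: |z|^7 = 4^7 = 16384
Step 3: Reduce the angle mod 2*pi: 9*pi/2 - 4*pi = pi/2
Step 4: cos(pi/2) = 0
Step 5: Re(z^7) = 16384 * 0 = 0

0


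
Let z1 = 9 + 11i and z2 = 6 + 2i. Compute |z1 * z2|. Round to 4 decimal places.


Step 1: |z1| = sqrt(9^2 + 11^2) = sqrt(202)
Step 2: |z2| = sqrt(6^2 + 2^2) = sqrt(40)
Step 3: |z1*z2| = |z1|*|z2| = sqrt(202) * sqrt(40) = sqrt(202 * 40) = sqrt(8080)
Step 4: = 89.8888

89.8888


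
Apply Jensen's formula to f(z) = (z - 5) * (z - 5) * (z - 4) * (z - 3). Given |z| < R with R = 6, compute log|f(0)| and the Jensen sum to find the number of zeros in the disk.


Jensen's formula: (1/2pi)*integral log|f(Re^it)|dt = log|f(0)| + sum_{|a_k|<R} log(R/|a_k|)
Step 1: f(0) = (-5) * (-5) * (-4) * (-3) = 300
Step 2: log|f(0)| = log|5| + log|5| + log|4| + log|3| = 5.7038
Step 3: Zeros inside |z| < 6: 5, 5, 4, 3
Step 4: Jensen sum = log(6/5) + log(6/5) + log(6/4) + log(6/3) = 1.4633
Step 5: n(R) = number of terms in the Jensen sum = count of zeros inside |z| < 6 = 4

4


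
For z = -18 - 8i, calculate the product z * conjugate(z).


Step 1: conj(z) = -18 + 8i
Step 2: z * conj(z) = (-18)^2 + (-8)^2
Step 3: = 324 + 64 = 388

388


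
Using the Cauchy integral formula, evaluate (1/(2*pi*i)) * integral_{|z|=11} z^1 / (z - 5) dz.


Step 1: f(z) = z^1, a = 5 is inside |z| = 11
Step 2: By Cauchy integral formula: (1/(2pi*i)) * integral = f(a)
Step 3: f(5) = 5^1 = 5

5


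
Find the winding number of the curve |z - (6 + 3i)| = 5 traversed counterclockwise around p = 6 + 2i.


Step 1: Center c = (6, 3), radius = 5
Step 2: |p - c|^2 = 0^2 + (-1)^2 = 1
Step 3: r^2 = 25
Step 4: |p-c| < r so winding number = 1

1


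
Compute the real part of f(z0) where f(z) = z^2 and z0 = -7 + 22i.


Step 1: z0 = -7 + 22i
Step 2: z0^2 = (-7)^2 - 22^2 - 308i
Step 3: real part = 49 - 484 = -435

-435


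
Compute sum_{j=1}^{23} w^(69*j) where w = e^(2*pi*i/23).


Step 1: The sum sum_{j=1}^{n} w^(k*j) equals n if n | k, else 0.
Step 2: Here n = 23, k = 69
Step 3: Does n divide k? 23 | 69 -> True
Step 4: Sum = 23

23


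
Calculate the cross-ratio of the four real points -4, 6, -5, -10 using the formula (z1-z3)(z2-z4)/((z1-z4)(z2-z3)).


Step 1: (z1-z3)(z2-z4) = 1 * 16 = 16
Step 2: (z1-z4)(z2-z3) = 6 * 11 = 66
Step 3: Cross-ratio = 16/66 = 8/33

8/33


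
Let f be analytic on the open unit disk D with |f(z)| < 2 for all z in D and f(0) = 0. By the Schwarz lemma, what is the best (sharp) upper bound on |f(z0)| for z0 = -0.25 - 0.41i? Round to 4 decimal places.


Step 1: g = f/2 maps D -> D with g(0) = 0, so by the Schwarz lemma |g(z)| <= |z|, i.e. |f(z)| <= 2|z|; this is sharp (f(z) = 2z).
Step 2: |z0|^2 = (-0.25)^2 + (-0.41)^2 = 0.2306
Step 3: |z0| = sqrt(0.2306) = 0.480208
Step 4: Best bound = 2 * |z0| = 2 * 0.480208 = 0.9604

0.9604


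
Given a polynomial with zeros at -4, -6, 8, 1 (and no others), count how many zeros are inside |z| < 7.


Step 1: Check each root:
  z = -4: |-4| = 4 < 7
  z = -6: |-6| = 6 < 7
  z = 8: |8| = 8 >= 7
  z = 1: |1| = 1 < 7
Step 2: Count = 3

3


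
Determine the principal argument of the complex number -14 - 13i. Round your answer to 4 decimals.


Step 1: z = -14 - 13i
Step 2: arg(z) = atan2(-13, -14)
Step 3: arg(z) = -2.3932

-2.3932


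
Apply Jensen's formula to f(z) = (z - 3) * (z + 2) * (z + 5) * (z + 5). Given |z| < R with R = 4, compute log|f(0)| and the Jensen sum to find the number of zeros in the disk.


Jensen's formula: (1/2pi)*integral log|f(Re^it)|dt = log|f(0)| + sum_{|a_k|<R} log(R/|a_k|)
Step 1: f(0) = (-3) * 2 * 5 * 5 = -150
Step 2: log|f(0)| = log|3| + log|-2| + log|-5| + log|-5| = 5.0106
Step 3: Zeros inside |z| < 4: 3, -2
Step 4: Jensen sum = log(4/3) + log(4/2) = 0.9808
Step 5: n(R) = number of terms in the Jensen sum = count of zeros inside |z| < 4 = 2

2


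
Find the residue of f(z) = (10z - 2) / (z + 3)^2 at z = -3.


Step 1: Pole of order 2 at z = -3
Step 2: Res = lim d/dz [(z + 3)^2 * f(z)] as z -> -3
Step 3: (z + 3)^2 * f(z) = 10z - 2
Step 4: d/dz[10z - 2] = 10

10


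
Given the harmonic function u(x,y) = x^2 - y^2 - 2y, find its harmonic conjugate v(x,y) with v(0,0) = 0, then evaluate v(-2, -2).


Step 1: v_x = -u_y = 2y + 2
Step 2: v_y = u_x = 2x + 0
Step 3: v = 2xy + 2x + C
Step 4: v(0,0) = 0 => C = 0
Step 5: v(-2, -2) = 4

4


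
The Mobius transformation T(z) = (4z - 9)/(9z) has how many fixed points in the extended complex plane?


Step 1: Fixed points satisfy T(z) = z
Step 2: 9z^2 - 4z + 9 = 0
Step 3: Discriminant = (-4)^2 - 4*9*9 = -308
Step 4: Number of fixed points = 2

2


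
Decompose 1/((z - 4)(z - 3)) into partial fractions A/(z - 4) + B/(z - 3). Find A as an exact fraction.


Step 1: Multiply both sides by (z - 4) and set z = 4
Step 2: A = 1 / (4 - 3)
Step 3: A = 1 / 1
Step 4: A = 1

1


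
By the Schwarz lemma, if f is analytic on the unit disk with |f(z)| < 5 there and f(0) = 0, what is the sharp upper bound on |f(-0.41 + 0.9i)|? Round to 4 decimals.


Step 1: g = f/5 maps D -> D with g(0) = 0, so by the Schwarz lemma |g(z)| <= |z|, i.e. |f(z)| <= 5|z|; this is sharp (f(z) = 5z).
Step 2: |z0|^2 = (-0.41)^2 + 0.9^2 = 0.9781
Step 3: |z0| = sqrt(0.9781) = 0.988989
Step 4: Best bound = 5 * |z0| = 5 * 0.988989 = 4.9449

4.9449


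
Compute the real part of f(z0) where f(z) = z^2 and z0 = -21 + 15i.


Step 1: z0 = -21 + 15i
Step 2: z0^2 = (-21)^2 - 15^2 - 630i
Step 3: real part = 441 - 225 = 216

216


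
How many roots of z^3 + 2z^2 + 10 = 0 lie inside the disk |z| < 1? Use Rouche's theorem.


Step 1: On |z| = 1 the three terms have sizes |z^3| = 1^3 = 1, |2z^2| = 2*1^2 = 2, |10| = 10
Step 2: The dominant term is g(z) = 10; let h(z) = z^3 + 2z^2 so f = g + h
Step 3: On |z| = 1: |g| = 10 and |h| <= 1 + 2 = 3
Step 4: Since 10 > 3, |h| < |g| on |z| = 1, so by Rouche f has the same number of zeros as g inside |z| < 1
Step 5: g(z) = 10 is a nonzero constant with no zeros inside |z| < 1. Answer = 0

0


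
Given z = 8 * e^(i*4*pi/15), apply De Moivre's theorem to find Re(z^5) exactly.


Step 1: By De Moivre's theorem, z^5 = 8^5 * e^(i*5*4*pi/15) = 32768 * (cos(4*pi/3) + i*sin(4*pi/3))
Step 2: |z|^5 = 8^5 = 32768
Step 3: The angle 4*pi/3 already lies in [0, 2*pi)
Step 4: cos(4*pi/3) = -1/2
Step 5: Re(z^5) = 32768 * (-1/2) = -16384

-16384


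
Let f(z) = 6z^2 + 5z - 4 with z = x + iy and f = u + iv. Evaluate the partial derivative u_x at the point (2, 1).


Step 1: f(z) = 6(x+iy)^2 + 5(x+iy) - 4
Step 2: u = 6(x^2 - y^2) + 5x - 4
Step 3: u_x = 12x + 5
Step 4: At (2, 1): u_x = 24 + 5 = 29

29


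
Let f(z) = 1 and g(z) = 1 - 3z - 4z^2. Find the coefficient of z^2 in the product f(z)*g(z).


Step 1: z^2 term in f*g comes from: (1)*(-4z^2) + (0)*(-3z) + (0)*(1)
Step 2: = -4 + 0 + 0
Step 3: = -4

-4


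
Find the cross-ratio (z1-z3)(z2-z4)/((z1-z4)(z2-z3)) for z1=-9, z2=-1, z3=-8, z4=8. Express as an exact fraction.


Step 1: (z1-z3)(z2-z4) = (-1) * (-9) = 9
Step 2: (z1-z4)(z2-z3) = (-17) * 7 = -119
Step 3: Cross-ratio = -9/119 = -9/119

-9/119


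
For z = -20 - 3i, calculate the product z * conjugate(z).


Step 1: conj(z) = -20 + 3i
Step 2: z * conj(z) = (-20)^2 + (-3)^2
Step 3: = 400 + 9 = 409

409


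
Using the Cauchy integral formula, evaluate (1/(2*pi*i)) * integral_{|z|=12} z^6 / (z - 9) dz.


Step 1: f(z) = z^6, a = 9 is inside |z| = 12
Step 2: By Cauchy integral formula: (1/(2pi*i)) * integral = f(a)
Step 3: f(9) = 9^6 = 531441

531441


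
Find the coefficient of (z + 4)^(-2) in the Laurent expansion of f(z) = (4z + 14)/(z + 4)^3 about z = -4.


Step 1: Write the numerator in powers of (z + 4): 4z + 14 = 4(z + 4) + (4*(-4) + 14) = 4(z + 4) - 2
Step 2: Divide by (z + 4)^3: f(z) = -2(z + 4)^(-3) + 4(z + 4)^(-2)
Step 3: This finite sum is the Laurent series of f about z = -4.
Step 4: Coefficient of (z + 4)^(-2) = coefficient of (z + 4) in the re-centred numerator = 4

4


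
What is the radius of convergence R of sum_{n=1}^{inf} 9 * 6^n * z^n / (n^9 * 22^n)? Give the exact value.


Step 1: General term a_n = 9 * 6^n / (n^9 * 22^n)
Step 2: By the root test, |a_n|^(1/n) = 9^(1/n) * 6 / (n^(9/n) * 22) -> 6/22 as n -> infinity (since 9^(1/n) -> 1 and n^(9/n) -> 1)
Step 3: R = 1/lim|a_n|^(1/n) = 22/6 = 11/3

11/3


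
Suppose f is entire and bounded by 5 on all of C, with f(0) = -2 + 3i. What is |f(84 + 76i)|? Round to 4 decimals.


Step 1: By Liouville's theorem, a bounded entire function is constant.
Step 2: f(z) = f(0) = -2 + 3i for all z.
Step 3: |f(w)| = |-2 + 3i| = sqrt(4 + 9)
Step 4: = 3.6056

3.6056


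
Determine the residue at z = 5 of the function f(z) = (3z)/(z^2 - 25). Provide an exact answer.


Step 1: Q(z) = z^2 - 25 = (z - 5)(z + 5)
Step 2: Q'(z) = 2z
Step 3: Q'(5) = 10, P(5) = 15
Step 4: Res = P(5)/Q'(5) = 15/10 = 3/2

3/2


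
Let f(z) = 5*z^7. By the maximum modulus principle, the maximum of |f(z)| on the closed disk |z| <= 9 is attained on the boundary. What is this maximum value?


Step 1: On |z| = 9, |f(z)| = 5 * |z|^7 = 5 * 9^7
Step 2: By maximum modulus principle, maximum is on boundary.
Step 3: Maximum = 5 * 4782969 = 23914845

23914845


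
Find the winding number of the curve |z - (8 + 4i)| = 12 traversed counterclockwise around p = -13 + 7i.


Step 1: Center c = (8, 4), radius = 12
Step 2: |p - c|^2 = (-21)^2 + 3^2 = 450
Step 3: r^2 = 144
Step 4: |p-c| > r so winding number = 0

0


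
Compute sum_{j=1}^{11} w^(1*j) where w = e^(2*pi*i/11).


Step 1: The sum sum_{j=1}^{n} w^(k*j) equals n if n | k, else 0.
Step 2: Here n = 11, k = 1
Step 3: Does n divide k? 11 | 1 -> False
Step 4: Sum = 0

0


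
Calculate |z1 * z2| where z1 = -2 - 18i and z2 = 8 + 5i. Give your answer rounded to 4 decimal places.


Step 1: |z1| = sqrt((-2)^2 + (-18)^2) = sqrt(328)
Step 2: |z2| = sqrt(8^2 + 5^2) = sqrt(89)
Step 3: |z1*z2| = |z1|*|z2| = sqrt(328) * sqrt(89) = sqrt(328 * 89) = sqrt(29192)
Step 4: = 170.8567

170.8567


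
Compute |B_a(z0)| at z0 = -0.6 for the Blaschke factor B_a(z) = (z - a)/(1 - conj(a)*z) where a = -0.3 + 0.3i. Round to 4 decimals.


Step 1: Numerator z0 - a = -0.6 - (-0.3 + 0.3i) = -0.3 - 0.3i
Step 2: Denominator 1 - conj(a)*z0 = 1 - (-0.3 - 0.3i)*(-0.6) = 0.82 - 0.18i
Step 3: |z0 - a|^2 = (-0.3)^2 + (-0.3)^2 = 0.18; |1 - conj(a)*z0|^2 = 0.82^2 + (-0.18)^2 = 0.7048
Step 4: |B_a(-0.6)| = sqrt(0.18 / 0.7048) = sqrt(0.255392)
Step 5: = 0.5054

0.5054


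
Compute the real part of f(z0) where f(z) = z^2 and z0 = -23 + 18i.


Step 1: z0 = -23 + 18i
Step 2: z0^2 = (-23)^2 - 18^2 - 828i
Step 3: real part = 529 - 324 = 205

205


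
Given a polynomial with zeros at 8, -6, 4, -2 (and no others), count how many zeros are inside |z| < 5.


Step 1: Check each root:
  z = 8: |8| = 8 >= 5
  z = -6: |-6| = 6 >= 5
  z = 4: |4| = 4 < 5
  z = -2: |-2| = 2 < 5
Step 2: Count = 2

2


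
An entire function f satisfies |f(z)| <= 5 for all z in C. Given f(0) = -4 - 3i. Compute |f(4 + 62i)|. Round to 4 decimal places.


Step 1: By Liouville's theorem, a bounded entire function is constant.
Step 2: f(z) = f(0) = -4 - 3i for all z.
Step 3: |f(w)| = |-4 - 3i| = sqrt(16 + 9)
Step 4: = 5.0

5.0


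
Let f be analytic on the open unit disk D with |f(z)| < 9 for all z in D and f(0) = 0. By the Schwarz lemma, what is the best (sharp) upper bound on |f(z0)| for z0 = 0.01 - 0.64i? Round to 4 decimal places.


Step 1: g = f/9 maps D -> D with g(0) = 0, so by the Schwarz lemma |g(z)| <= |z|, i.e. |f(z)| <= 9|z|; this is sharp (f(z) = 9z).
Step 2: |z0|^2 = 0.01^2 + (-0.64)^2 = 0.4097
Step 3: |z0| = sqrt(0.4097) = 0.640078
Step 4: Best bound = 9 * |z0| = 9 * 0.640078 = 5.7607

5.7607


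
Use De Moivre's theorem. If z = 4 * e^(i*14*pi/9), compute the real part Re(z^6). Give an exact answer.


Step 1: By De Moivre's theorem, z^6 = 4^6 * e^(i*6*14*pi/9) = 4096 * (cos(28*pi/3) + i*sin(28*pi/3))
Step 2: |z|^6 = 4^6 = 4096
Step 3: Reduce the angle mod 2*pi: 28*pi/3 - 8*pi = 4*pi/3
Step 4: cos(4*pi/3) = -1/2
Step 5: Re(z^6) = 4096 * (-1/2) = -2048

-2048


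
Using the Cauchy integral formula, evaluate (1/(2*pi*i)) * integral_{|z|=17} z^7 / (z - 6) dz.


Step 1: f(z) = z^7, a = 6 is inside |z| = 17
Step 2: By Cauchy integral formula: (1/(2pi*i)) * integral = f(a)
Step 3: f(6) = 6^7 = 279936

279936


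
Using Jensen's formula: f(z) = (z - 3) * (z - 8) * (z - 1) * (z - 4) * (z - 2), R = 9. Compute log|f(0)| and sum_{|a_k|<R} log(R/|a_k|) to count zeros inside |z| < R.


Jensen's formula: (1/2pi)*integral log|f(Re^it)|dt = log|f(0)| + sum_{|a_k|<R} log(R/|a_k|)
Step 1: f(0) = (-3) * (-8) * (-1) * (-4) * (-2) = -192
Step 2: log|f(0)| = log|3| + log|8| + log|1| + log|4| + log|2| = 5.2575
Step 3: Zeros inside |z| < 9: 3, 8, 1, 4, 2
Step 4: Jensen sum = log(9/3) + log(9/8) + log(9/1) + log(9/4) + log(9/2) = 5.7286
Step 5: n(R) = number of terms in the Jensen sum = count of zeros inside |z| < 9 = 5

5


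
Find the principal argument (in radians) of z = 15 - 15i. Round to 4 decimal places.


Step 1: z = 15 - 15i
Step 2: arg(z) = atan2(-15, 15)
Step 3: arg(z) = -0.7854

-0.7854


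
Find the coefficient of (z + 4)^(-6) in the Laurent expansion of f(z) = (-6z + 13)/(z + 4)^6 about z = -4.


Step 1: Write the numerator in powers of (z + 4): -6z + 13 = -6(z + 4) + (-6*(-4) + 13) = -6(z + 4) + 37
Step 2: Divide by (z + 4)^6: f(z) = 37(z + 4)^(-6) - 6(z + 4)^(-5)
Step 3: This finite sum is the Laurent series of f about z = -4.
Step 4: Coefficient of (z + 4)^(-6) = -6*(-4) + 13 = 37

37


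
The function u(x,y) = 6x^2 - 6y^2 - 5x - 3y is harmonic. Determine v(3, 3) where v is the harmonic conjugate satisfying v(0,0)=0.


Step 1: v_x = -u_y = 12y + 3
Step 2: v_y = u_x = 12x - 5
Step 3: v = 12xy + 3x - 5y + C
Step 4: v(0,0) = 0 => C = 0
Step 5: v(3, 3) = 102

102


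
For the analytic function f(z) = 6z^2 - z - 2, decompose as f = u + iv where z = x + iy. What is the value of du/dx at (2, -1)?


Step 1: f(z) = 6(x+iy)^2 - (x+iy) - 2
Step 2: u = 6(x^2 - y^2) - x - 2
Step 3: u_x = 12x - 1
Step 4: At (2, -1): u_x = 24 - 1 = 23

23


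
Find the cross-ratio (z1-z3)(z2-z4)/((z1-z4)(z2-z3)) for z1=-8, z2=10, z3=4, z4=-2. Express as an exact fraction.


Step 1: (z1-z3)(z2-z4) = (-12) * 12 = -144
Step 2: (z1-z4)(z2-z3) = (-6) * 6 = -36
Step 3: Cross-ratio = 144/36 = 4

4


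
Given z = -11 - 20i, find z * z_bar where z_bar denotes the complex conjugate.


Step 1: conj(z) = -11 + 20i
Step 2: z * conj(z) = (-11)^2 + (-20)^2
Step 3: = 121 + 400 = 521

521


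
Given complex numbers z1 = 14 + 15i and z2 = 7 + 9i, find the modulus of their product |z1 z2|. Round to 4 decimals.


Step 1: |z1| = sqrt(14^2 + 15^2) = sqrt(421)
Step 2: |z2| = sqrt(7^2 + 9^2) = sqrt(130)
Step 3: |z1*z2| = |z1|*|z2| = sqrt(421) * sqrt(130) = sqrt(421 * 130) = sqrt(54730)
Step 4: = 233.9444

233.9444


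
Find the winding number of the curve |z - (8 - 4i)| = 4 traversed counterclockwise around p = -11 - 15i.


Step 1: Center c = (8, -4), radius = 4
Step 2: |p - c|^2 = (-19)^2 + (-11)^2 = 482
Step 3: r^2 = 16
Step 4: |p-c| > r so winding number = 0

0


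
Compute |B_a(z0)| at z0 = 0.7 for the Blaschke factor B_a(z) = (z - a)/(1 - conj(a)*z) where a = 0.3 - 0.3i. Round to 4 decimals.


Step 1: Numerator z0 - a = 0.7 - (0.3 - 0.3i) = 0.4 + 0.3i
Step 2: Denominator 1 - conj(a)*z0 = 1 - (0.3 + 0.3i)*0.7 = 0.79 - 0.21i
Step 3: |z0 - a|^2 = 0.4^2 + 0.3^2 = 0.25; |1 - conj(a)*z0|^2 = 0.79^2 + (-0.21)^2 = 0.6682
Step 4: |B_a(0.7)| = sqrt(0.25 / 0.6682) = sqrt(0.374139)
Step 5: = 0.6117

0.6117


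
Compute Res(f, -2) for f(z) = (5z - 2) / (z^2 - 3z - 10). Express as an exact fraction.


Step 1: Q(z) = z^2 - 3z - 10 = (z + 2)(z - 5)
Step 2: Q'(z) = 2z - 3
Step 3: Q'(-2) = -7, P(-2) = -12
Step 4: Res = P(-2)/Q'(-2) = -12/(-7) = 12/7

12/7


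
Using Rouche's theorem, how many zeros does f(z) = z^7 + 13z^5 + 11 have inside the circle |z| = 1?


Step 1: On |z| = 1 the three terms have sizes |z^7| = 1^7 = 1, |13z^5| = 13*1^5 = 13, |11| = 11
Step 2: The dominant term is g(z) = 13z^5; let h(z) = z^7 + 11 so f = g + h
Step 3: On |z| = 1: |g| = 13 and |h| <= 1 + 11 = 12
Step 4: Since 13 > 12, |h| < |g| on |z| = 1, so by Rouche f has the same number of zeros as g inside |z| < 1
Step 5: g(z) = 13z^5 has 5 zeros (at the origin, multiplicity 5) inside |z| < 1. Answer = 5

5


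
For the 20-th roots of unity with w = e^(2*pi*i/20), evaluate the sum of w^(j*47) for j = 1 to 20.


Step 1: The sum sum_{j=1}^{n} w^(k*j) equals n if n | k, else 0.
Step 2: Here n = 20, k = 47
Step 3: Does n divide k? 20 | 47 -> False
Step 4: Sum = 0

0


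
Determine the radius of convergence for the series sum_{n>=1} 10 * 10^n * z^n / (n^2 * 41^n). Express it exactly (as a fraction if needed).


Step 1: General term a_n = 10 * 10^n / (n^2 * 41^n)
Step 2: By the root test, |a_n|^(1/n) = 10^(1/n) * 10 / (n^(2/n) * 41) -> 10/41 as n -> infinity (since 10^(1/n) -> 1 and n^(2/n) -> 1)
Step 3: R = 1/lim|a_n|^(1/n) = 41/10

41/10


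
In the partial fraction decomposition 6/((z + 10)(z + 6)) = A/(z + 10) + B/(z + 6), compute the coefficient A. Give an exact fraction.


Step 1: Multiply both sides by (z + 10) and set z = -10
Step 2: A = 6 / (-10 + 6)
Step 3: A = 6 / (-4)
Step 4: A = -3/2

-3/2


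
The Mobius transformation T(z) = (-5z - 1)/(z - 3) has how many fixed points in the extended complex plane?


Step 1: Fixed points satisfy T(z) = z
Step 2: z^2 + 2z + 1 = 0
Step 3: Discriminant = 2^2 - 4*1*1 = 0
Step 4: Number of fixed points = 1

1


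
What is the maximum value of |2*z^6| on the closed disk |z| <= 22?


Step 1: On |z| = 22, |f(z)| = 2 * |z|^6 = 2 * 22^6
Step 2: By maximum modulus principle, maximum is on boundary.
Step 3: Maximum = 2 * 113379904 = 226759808

226759808


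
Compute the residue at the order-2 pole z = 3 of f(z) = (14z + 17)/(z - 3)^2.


Step 1: Pole of order 2 at z = 3
Step 2: Res = lim d/dz [(z - 3)^2 * f(z)] as z -> 3
Step 3: (z - 3)^2 * f(z) = 14z + 17
Step 4: d/dz[14z + 17] = 14

14


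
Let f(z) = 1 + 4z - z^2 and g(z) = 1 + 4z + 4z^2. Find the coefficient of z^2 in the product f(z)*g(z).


Step 1: z^2 term in f*g comes from: (1)*(4z^2) + (4z)*(4z) + (-z^2)*(1)
Step 2: = 4 + 16 - 1
Step 3: = 19

19


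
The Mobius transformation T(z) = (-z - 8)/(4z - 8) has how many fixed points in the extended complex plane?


Step 1: Fixed points satisfy T(z) = z
Step 2: 4z^2 - 7z + 8 = 0
Step 3: Discriminant = (-7)^2 - 4*4*8 = -79
Step 4: Number of fixed points = 2

2


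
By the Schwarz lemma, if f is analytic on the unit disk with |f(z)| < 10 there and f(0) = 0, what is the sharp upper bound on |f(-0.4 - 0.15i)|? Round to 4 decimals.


Step 1: g = f/10 maps D -> D with g(0) = 0, so by the Schwarz lemma |g(z)| <= |z|, i.e. |f(z)| <= 10|z|; this is sharp (f(z) = 10z).
Step 2: |z0|^2 = (-0.4)^2 + (-0.15)^2 = 0.1825
Step 3: |z0| = sqrt(0.1825) = 0.4272
Step 4: Best bound = 10 * |z0| = 10 * 0.4272 = 4.272

4.272


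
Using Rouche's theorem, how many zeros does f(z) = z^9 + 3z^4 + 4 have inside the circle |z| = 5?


Step 1: On |z| = 5 the three terms have sizes |z^9| = 5^9 = 1953125, |3z^4| = 3*5^4 = 1875, |4| = 4
Step 2: The dominant term is g(z) = z^9; let h(z) = 3z^4 + 4 so f = g + h
Step 3: On |z| = 5: |g| = 1953125 and |h| <= 1875 + 4 = 1879
Step 4: Since 1953125 > 1879, |h| < |g| on |z| = 5, so by Rouche f has the same number of zeros as g inside |z| < 5
Step 5: g(z) = z^9 has 9 zeros (all at the origin) inside |z| < 5. Answer = 9

9


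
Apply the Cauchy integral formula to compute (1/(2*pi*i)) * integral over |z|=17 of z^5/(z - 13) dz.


Step 1: f(z) = z^5, a = 13 is inside |z| = 17
Step 2: By Cauchy integral formula: (1/(2pi*i)) * integral = f(a)
Step 3: f(13) = 13^5 = 371293

371293


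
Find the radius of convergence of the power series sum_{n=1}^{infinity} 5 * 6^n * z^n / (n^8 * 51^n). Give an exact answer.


Step 1: General term a_n = 5 * 6^n / (n^8 * 51^n)
Step 2: By the root test, |a_n|^(1/n) = 5^(1/n) * 6 / (n^(8/n) * 51) -> 6/51 as n -> infinity (since 5^(1/n) -> 1 and n^(8/n) -> 1)
Step 3: R = 1/lim|a_n|^(1/n) = 51/6 = 17/2

17/2


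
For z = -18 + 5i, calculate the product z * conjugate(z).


Step 1: conj(z) = -18 - 5i
Step 2: z * conj(z) = (-18)^2 + 5^2
Step 3: = 324 + 25 = 349

349


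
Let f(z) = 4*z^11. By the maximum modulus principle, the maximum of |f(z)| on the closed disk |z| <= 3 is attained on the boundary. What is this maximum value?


Step 1: On |z| = 3, |f(z)| = 4 * |z|^11 = 4 * 3^11
Step 2: By maximum modulus principle, maximum is on boundary.
Step 3: Maximum = 4 * 177147 = 708588

708588


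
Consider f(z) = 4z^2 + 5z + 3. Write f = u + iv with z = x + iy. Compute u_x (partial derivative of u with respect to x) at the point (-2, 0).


Step 1: f(z) = 4(x+iy)^2 + 5(x+iy) + 3
Step 2: u = 4(x^2 - y^2) + 5x + 3
Step 3: u_x = 8x + 5
Step 4: At (-2, 0): u_x = -16 + 5 = -11

-11


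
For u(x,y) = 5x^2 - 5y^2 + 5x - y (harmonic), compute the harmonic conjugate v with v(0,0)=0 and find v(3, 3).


Step 1: v_x = -u_y = 10y + 1
Step 2: v_y = u_x = 10x + 5
Step 3: v = 10xy + x + 5y + C
Step 4: v(0,0) = 0 => C = 0
Step 5: v(3, 3) = 108

108


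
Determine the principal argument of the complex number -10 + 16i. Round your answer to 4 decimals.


Step 1: z = -10 + 16i
Step 2: arg(z) = atan2(16, -10)
Step 3: arg(z) = 2.1294

2.1294


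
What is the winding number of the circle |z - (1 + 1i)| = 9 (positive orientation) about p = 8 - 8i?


Step 1: Center c = (1, 1), radius = 9
Step 2: |p - c|^2 = 7^2 + (-9)^2 = 130
Step 3: r^2 = 81
Step 4: |p-c| > r so winding number = 0

0


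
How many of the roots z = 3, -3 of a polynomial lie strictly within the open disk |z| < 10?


Step 1: Check each root:
  z = 3: |3| = 3 < 10
  z = -3: |-3| = 3 < 10
Step 2: Count = 2

2


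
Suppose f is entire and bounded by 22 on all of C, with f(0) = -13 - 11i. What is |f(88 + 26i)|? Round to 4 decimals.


Step 1: By Liouville's theorem, a bounded entire function is constant.
Step 2: f(z) = f(0) = -13 - 11i for all z.
Step 3: |f(w)| = |-13 - 11i| = sqrt(169 + 121)
Step 4: = 17.0294

17.0294


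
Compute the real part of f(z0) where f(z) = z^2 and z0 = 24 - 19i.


Step 1: z0 = 24 - 19i
Step 2: z0^2 = 24^2 - (-19)^2 - 912i
Step 3: real part = 576 - 361 = 215

215


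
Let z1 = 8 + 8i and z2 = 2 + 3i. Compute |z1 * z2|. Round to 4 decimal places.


Step 1: |z1| = sqrt(8^2 + 8^2) = sqrt(128)
Step 2: |z2| = sqrt(2^2 + 3^2) = sqrt(13)
Step 3: |z1*z2| = |z1|*|z2| = sqrt(128) * sqrt(13) = sqrt(128 * 13) = sqrt(1664)
Step 4: = 40.7922

40.7922


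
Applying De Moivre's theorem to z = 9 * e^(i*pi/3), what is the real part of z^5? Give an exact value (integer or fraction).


Step 1: By De Moivre's theorem, z^5 = 9^5 * e^(i*5*pi/3) = 59049 * (cos(5*pi/3) + i*sin(5*pi/3))
Step 2: |z|^5 = 9^5 = 59049
Step 3: The angle 5*pi/3 already lies in [0, 2*pi)
Step 4: cos(5*pi/3) = 1/2
Step 5: Re(z^5) = 59049 * 1/2 = 59049/2

59049/2


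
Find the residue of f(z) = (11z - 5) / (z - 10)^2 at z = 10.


Step 1: Pole of order 2 at z = 10
Step 2: Res = lim d/dz [(z - 10)^2 * f(z)] as z -> 10
Step 3: (z - 10)^2 * f(z) = 11z - 5
Step 4: d/dz[11z - 5] = 11

11


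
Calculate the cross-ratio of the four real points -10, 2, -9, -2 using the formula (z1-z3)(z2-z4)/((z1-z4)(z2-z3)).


Step 1: (z1-z3)(z2-z4) = (-1) * 4 = -4
Step 2: (z1-z4)(z2-z3) = (-8) * 11 = -88
Step 3: Cross-ratio = 4/88 = 1/22

1/22


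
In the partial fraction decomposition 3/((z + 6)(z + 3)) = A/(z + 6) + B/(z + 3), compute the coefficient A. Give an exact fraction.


Step 1: Multiply both sides by (z + 6) and set z = -6
Step 2: A = 3 / (-6 + 3)
Step 3: A = 3 / (-3)
Step 4: A = -1

-1


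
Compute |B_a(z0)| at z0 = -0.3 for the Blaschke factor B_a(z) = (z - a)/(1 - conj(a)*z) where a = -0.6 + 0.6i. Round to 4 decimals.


Step 1: Numerator z0 - a = -0.3 - (-0.6 + 0.6i) = 0.3 - 0.6i
Step 2: Denominator 1 - conj(a)*z0 = 1 - (-0.6 - 0.6i)*(-0.3) = 0.82 - 0.18i
Step 3: |z0 - a|^2 = 0.3^2 + (-0.6)^2 = 0.45; |1 - conj(a)*z0|^2 = 0.82^2 + (-0.18)^2 = 0.7048
Step 4: |B_a(-0.3)| = sqrt(0.45 / 0.7048) = sqrt(0.638479)
Step 5: = 0.799

0.799


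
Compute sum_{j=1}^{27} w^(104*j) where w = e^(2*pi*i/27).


Step 1: The sum sum_{j=1}^{n} w^(k*j) equals n if n | k, else 0.
Step 2: Here n = 27, k = 104
Step 3: Does n divide k? 27 | 104 -> False
Step 4: Sum = 0

0


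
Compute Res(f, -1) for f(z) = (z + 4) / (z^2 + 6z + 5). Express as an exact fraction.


Step 1: Q(z) = z^2 + 6z + 5 = (z + 1)(z + 5)
Step 2: Q'(z) = 2z + 6
Step 3: Q'(-1) = 4, P(-1) = 3
Step 4: Res = P(-1)/Q'(-1) = 3/4 = 3/4

3/4


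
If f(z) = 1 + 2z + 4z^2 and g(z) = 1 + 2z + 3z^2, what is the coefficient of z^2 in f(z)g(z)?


Step 1: z^2 term in f*g comes from: (1)*(3z^2) + (2z)*(2z) + (4z^2)*(1)
Step 2: = 3 + 4 + 4
Step 3: = 11

11


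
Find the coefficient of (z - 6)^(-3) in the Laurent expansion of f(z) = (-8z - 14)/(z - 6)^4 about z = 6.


Step 1: Write the numerator in powers of (z - 6): -8z - 14 = -8(z - 6) + (-8*6 - 14) = -8(z - 6) - 62
Step 2: Divide by (z - 6)^4: f(z) = -62(z - 6)^(-4) - 8(z - 6)^(-3)
Step 3: This finite sum is the Laurent series of f about z = 6.
Step 4: Coefficient of (z - 6)^(-3) = coefficient of (z - 6) in the re-centred numerator = -8

-8


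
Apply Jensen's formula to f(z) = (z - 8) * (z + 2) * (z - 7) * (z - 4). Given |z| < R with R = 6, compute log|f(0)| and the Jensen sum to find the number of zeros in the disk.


Jensen's formula: (1/2pi)*integral log|f(Re^it)|dt = log|f(0)| + sum_{|a_k|<R} log(R/|a_k|)
Step 1: f(0) = (-8) * 2 * (-7) * (-4) = -448
Step 2: log|f(0)| = log|8| + log|-2| + log|7| + log|4| = 6.1048
Step 3: Zeros inside |z| < 6: -2, 4
Step 4: Jensen sum = log(6/2) + log(6/4) = 1.5041
Step 5: n(R) = number of terms in the Jensen sum = count of zeros inside |z| < 6 = 2

2


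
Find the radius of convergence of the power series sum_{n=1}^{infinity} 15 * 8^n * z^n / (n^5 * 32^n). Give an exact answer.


Step 1: General term a_n = 15 * 8^n / (n^5 * 32^n)
Step 2: By the root test, |a_n|^(1/n) = 15^(1/n) * 8 / (n^(5/n) * 32) -> 8/32 as n -> infinity (since 15^(1/n) -> 1 and n^(5/n) -> 1)
Step 3: R = 1/lim|a_n|^(1/n) = 32/8 = 4

4


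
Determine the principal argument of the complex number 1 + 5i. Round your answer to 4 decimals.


Step 1: z = 1 + 5i
Step 2: arg(z) = atan2(5, 1)
Step 3: arg(z) = 1.3734

1.3734


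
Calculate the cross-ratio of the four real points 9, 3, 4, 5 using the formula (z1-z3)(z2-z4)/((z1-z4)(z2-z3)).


Step 1: (z1-z3)(z2-z4) = 5 * (-2) = -10
Step 2: (z1-z4)(z2-z3) = 4 * (-1) = -4
Step 3: Cross-ratio = 10/4 = 5/2

5/2


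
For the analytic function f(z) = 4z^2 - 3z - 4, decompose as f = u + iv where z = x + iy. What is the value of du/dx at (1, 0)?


Step 1: f(z) = 4(x+iy)^2 - 3(x+iy) - 4
Step 2: u = 4(x^2 - y^2) - 3x - 4
Step 3: u_x = 8x - 3
Step 4: At (1, 0): u_x = 8 - 3 = 5

5


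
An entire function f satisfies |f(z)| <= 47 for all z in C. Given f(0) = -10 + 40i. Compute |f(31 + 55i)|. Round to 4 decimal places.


Step 1: By Liouville's theorem, a bounded entire function is constant.
Step 2: f(z) = f(0) = -10 + 40i for all z.
Step 3: |f(w)| = |-10 + 40i| = sqrt(100 + 1600)
Step 4: = 41.2311

41.2311


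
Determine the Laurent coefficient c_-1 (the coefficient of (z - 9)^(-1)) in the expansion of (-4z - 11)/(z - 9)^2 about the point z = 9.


Step 1: Write the numerator in powers of (z - 9): -4z - 11 = -4(z - 9) + (-4*9 - 11) = -4(z - 9) - 47
Step 2: Divide by (z - 9)^2: f(z) = -47(z - 9)^(-2) - 4(z - 9)^(-1)
Step 3: This finite sum is the Laurent series of f about z = 9.
Step 4: Coefficient of (z - 9)^(-1) = coefficient of (z - 9) in the re-centred numerator = -4

-4


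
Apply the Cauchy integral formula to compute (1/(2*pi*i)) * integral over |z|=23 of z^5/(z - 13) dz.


Step 1: f(z) = z^5, a = 13 is inside |z| = 23
Step 2: By Cauchy integral formula: (1/(2pi*i)) * integral = f(a)
Step 3: f(13) = 13^5 = 371293

371293


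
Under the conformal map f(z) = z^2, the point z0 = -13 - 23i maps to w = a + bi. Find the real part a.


Step 1: z0 = -13 - 23i
Step 2: z0^2 = (-13)^2 - (-23)^2 + 598i
Step 3: real part = 169 - 529 = -360

-360


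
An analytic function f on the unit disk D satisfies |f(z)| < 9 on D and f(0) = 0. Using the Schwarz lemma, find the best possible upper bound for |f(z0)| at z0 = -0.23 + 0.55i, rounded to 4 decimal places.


Step 1: g = f/9 maps D -> D with g(0) = 0, so by the Schwarz lemma |g(z)| <= |z|, i.e. |f(z)| <= 9|z|; this is sharp (f(z) = 9z).
Step 2: |z0|^2 = (-0.23)^2 + 0.55^2 = 0.3554
Step 3: |z0| = sqrt(0.3554) = 0.596154
Step 4: Best bound = 9 * |z0| = 9 * 0.596154 = 5.3654

5.3654


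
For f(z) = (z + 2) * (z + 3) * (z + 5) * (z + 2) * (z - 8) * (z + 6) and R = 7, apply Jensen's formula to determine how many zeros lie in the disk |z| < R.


Jensen's formula: (1/2pi)*integral log|f(Re^it)|dt = log|f(0)| + sum_{|a_k|<R} log(R/|a_k|)
Step 1: f(0) = 2 * 3 * 5 * 2 * (-8) * 6 = -2880
Step 2: log|f(0)| = log|-2| + log|-3| + log|-5| + log|-2| + log|8| + log|-6| = 7.9655
Step 3: Zeros inside |z| < 7: -2, -3, -5, -2, -6
Step 4: Jensen sum = log(7/2) + log(7/3) + log(7/5) + log(7/2) + log(7/6) = 3.8434
Step 5: n(R) = number of terms in the Jensen sum = count of zeros inside |z| < 7 = 5

5


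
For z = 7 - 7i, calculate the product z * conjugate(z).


Step 1: conj(z) = 7 + 7i
Step 2: z * conj(z) = 7^2 + (-7)^2
Step 3: = 49 + 49 = 98

98


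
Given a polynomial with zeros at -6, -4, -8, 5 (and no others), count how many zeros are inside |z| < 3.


Step 1: Check each root:
  z = -6: |-6| = 6 >= 3
  z = -4: |-4| = 4 >= 3
  z = -8: |-8| = 8 >= 3
  z = 5: |5| = 5 >= 3
Step 2: Count = 0

0


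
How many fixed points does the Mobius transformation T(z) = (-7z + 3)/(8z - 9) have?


Step 1: Fixed points satisfy T(z) = z
Step 2: 8z^2 - 2z - 3 = 0
Step 3: Discriminant = (-2)^2 - 4*8*(-3) = 100
Step 4: Number of fixed points = 2

2


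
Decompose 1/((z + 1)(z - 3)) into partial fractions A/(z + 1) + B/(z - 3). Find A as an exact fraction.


Step 1: Multiply both sides by (z + 1) and set z = -1
Step 2: A = 1 / (-1 - 3)
Step 3: A = 1 / (-4)
Step 4: A = -1/4

-1/4


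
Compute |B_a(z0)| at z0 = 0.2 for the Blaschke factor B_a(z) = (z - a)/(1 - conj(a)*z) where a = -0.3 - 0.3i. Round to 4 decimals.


Step 1: Numerator z0 - a = 0.2 - (-0.3 - 0.3i) = 0.5 + 0.3i
Step 2: Denominator 1 - conj(a)*z0 = 1 - (-0.3 + 0.3i)*0.2 = 1.06 - 0.06i
Step 3: |z0 - a|^2 = 0.5^2 + 0.3^2 = 0.34; |1 - conj(a)*z0|^2 = 1.06^2 + (-0.06)^2 = 1.1272
Step 4: |B_a(0.2)| = sqrt(0.34 / 1.1272) = sqrt(0.301632)
Step 5: = 0.5492

0.5492


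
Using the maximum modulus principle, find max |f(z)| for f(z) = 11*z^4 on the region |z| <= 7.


Step 1: On |z| = 7, |f(z)| = 11 * |z|^4 = 11 * 7^4
Step 2: By maximum modulus principle, maximum is on boundary.
Step 3: Maximum = 11 * 2401 = 26411

26411


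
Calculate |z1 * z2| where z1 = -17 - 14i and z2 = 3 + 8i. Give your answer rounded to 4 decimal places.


Step 1: |z1| = sqrt((-17)^2 + (-14)^2) = sqrt(485)
Step 2: |z2| = sqrt(3^2 + 8^2) = sqrt(73)
Step 3: |z1*z2| = |z1|*|z2| = sqrt(485) * sqrt(73) = sqrt(485 * 73) = sqrt(35405)
Step 4: = 188.1622

188.1622


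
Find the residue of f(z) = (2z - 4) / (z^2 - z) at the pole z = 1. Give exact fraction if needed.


Step 1: Q(z) = z^2 - z = (z - 1)(z)
Step 2: Q'(z) = 2z - 1
Step 3: Q'(1) = 1, P(1) = -2
Step 4: Res = P(1)/Q'(1) = -2/1 = -2

-2


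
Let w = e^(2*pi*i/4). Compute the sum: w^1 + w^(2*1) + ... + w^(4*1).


Step 1: The sum sum_{j=1}^{n} w^(k*j) equals n if n | k, else 0.
Step 2: Here n = 4, k = 1
Step 3: Does n divide k? 4 | 1 -> False
Step 4: Sum = 0

0


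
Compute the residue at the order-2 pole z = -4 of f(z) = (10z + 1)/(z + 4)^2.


Step 1: Pole of order 2 at z = -4
Step 2: Res = lim d/dz [(z + 4)^2 * f(z)] as z -> -4
Step 3: (z + 4)^2 * f(z) = 10z + 1
Step 4: d/dz[10z + 1] = 10

10


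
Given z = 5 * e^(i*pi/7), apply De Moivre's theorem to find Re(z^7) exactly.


Step 1: By De Moivre's theorem, z^7 = 5^7 * e^(i*7*pi/7) = 78125 * (cos(pi) + i*sin(pi))
Step 2: |z|^7 = 5^7 = 78125
Step 3: The angle pi already lies in [0, 2*pi)
Step 4: cos(pi) = -1
Step 5: Re(z^7) = 78125 * (-1) = -78125

-78125


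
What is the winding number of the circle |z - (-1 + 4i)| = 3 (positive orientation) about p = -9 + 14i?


Step 1: Center c = (-1, 4), radius = 3
Step 2: |p - c|^2 = (-8)^2 + 10^2 = 164
Step 3: r^2 = 9
Step 4: |p-c| > r so winding number = 0

0


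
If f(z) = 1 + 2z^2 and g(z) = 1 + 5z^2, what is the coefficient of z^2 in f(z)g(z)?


Step 1: z^2 term in f*g comes from: (1)*(5z^2) + (0)*(0) + (2z^2)*(1)
Step 2: = 5 + 0 + 2
Step 3: = 7

7


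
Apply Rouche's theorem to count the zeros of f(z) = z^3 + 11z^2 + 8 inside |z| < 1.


Step 1: On |z| = 1 the three terms have sizes |z^3| = 1^3 = 1, |11z^2| = 11*1^2 = 11, |8| = 8
Step 2: The dominant term is g(z) = 11z^2; let h(z) = z^3 + 8 so f = g + h
Step 3: On |z| = 1: |g| = 11 and |h| <= 1 + 8 = 9
Step 4: Since 11 > 9, |h| < |g| on |z| = 1, so by Rouche f has the same number of zeros as g inside |z| < 1
Step 5: g(z) = 11z^2 has 2 zeros (at the origin, multiplicity 2) inside |z| < 1. Answer = 2

2


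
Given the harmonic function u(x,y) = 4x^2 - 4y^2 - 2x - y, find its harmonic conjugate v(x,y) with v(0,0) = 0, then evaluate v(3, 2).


Step 1: v_x = -u_y = 8y + 1
Step 2: v_y = u_x = 8x - 2
Step 3: v = 8xy + x - 2y + C
Step 4: v(0,0) = 0 => C = 0
Step 5: v(3, 2) = 47

47


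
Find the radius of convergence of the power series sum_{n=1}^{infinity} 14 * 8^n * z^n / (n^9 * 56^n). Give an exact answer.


Step 1: General term a_n = 14 * 8^n / (n^9 * 56^n)
Step 2: By the root test, |a_n|^(1/n) = 14^(1/n) * 8 / (n^(9/n) * 56) -> 8/56 as n -> infinity (since 14^(1/n) -> 1 and n^(9/n) -> 1)
Step 3: R = 1/lim|a_n|^(1/n) = 56/8 = 7

7


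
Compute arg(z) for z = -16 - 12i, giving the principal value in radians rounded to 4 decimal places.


Step 1: z = -16 - 12i
Step 2: arg(z) = atan2(-12, -16)
Step 3: arg(z) = -2.4981

-2.4981


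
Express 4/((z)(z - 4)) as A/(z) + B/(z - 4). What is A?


Step 1: Multiply both sides by (z) and set z = 0
Step 2: A = 4 / (0 - 4)
Step 3: A = 4 / (-4)
Step 4: A = -1

-1


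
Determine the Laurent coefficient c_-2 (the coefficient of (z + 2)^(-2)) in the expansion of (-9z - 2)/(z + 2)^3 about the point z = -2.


Step 1: Write the numerator in powers of (z + 2): -9z - 2 = -9(z + 2) + (-9*(-2) - 2) = -9(z + 2) + 16
Step 2: Divide by (z + 2)^3: f(z) = 16(z + 2)^(-3) - 9(z + 2)^(-2)
Step 3: This finite sum is the Laurent series of f about z = -2.
Step 4: Coefficient of (z + 2)^(-2) = coefficient of (z + 2) in the re-centred numerator = -9

-9


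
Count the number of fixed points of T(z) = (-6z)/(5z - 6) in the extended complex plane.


Step 1: Fixed points satisfy T(z) = z
Step 2: 5z^2 = 0
Step 3: Discriminant = 0^2 - 4*5*0 = 0
Step 4: Number of fixed points = 1

1


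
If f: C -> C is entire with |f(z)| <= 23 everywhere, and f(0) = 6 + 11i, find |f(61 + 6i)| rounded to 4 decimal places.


Step 1: By Liouville's theorem, a bounded entire function is constant.
Step 2: f(z) = f(0) = 6 + 11i for all z.
Step 3: |f(w)| = |6 + 11i| = sqrt(36 + 121)
Step 4: = 12.53

12.53


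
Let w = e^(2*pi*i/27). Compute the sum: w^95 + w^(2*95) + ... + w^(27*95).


Step 1: The sum sum_{j=1}^{n} w^(k*j) equals n if n | k, else 0.
Step 2: Here n = 27, k = 95
Step 3: Does n divide k? 27 | 95 -> False
Step 4: Sum = 0

0


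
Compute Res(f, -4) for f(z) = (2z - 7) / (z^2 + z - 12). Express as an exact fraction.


Step 1: Q(z) = z^2 + z - 12 = (z + 4)(z - 3)
Step 2: Q'(z) = 2z + 1
Step 3: Q'(-4) = -7, P(-4) = -15
Step 4: Res = P(-4)/Q'(-4) = -15/(-7) = 15/7

15/7


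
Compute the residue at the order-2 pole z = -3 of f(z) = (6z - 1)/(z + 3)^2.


Step 1: Pole of order 2 at z = -3
Step 2: Res = lim d/dz [(z + 3)^2 * f(z)] as z -> -3
Step 3: (z + 3)^2 * f(z) = 6z - 1
Step 4: d/dz[6z - 1] = 6

6


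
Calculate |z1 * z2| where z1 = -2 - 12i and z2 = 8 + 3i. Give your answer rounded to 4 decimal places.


Step 1: |z1| = sqrt((-2)^2 + (-12)^2) = sqrt(148)
Step 2: |z2| = sqrt(8^2 + 3^2) = sqrt(73)
Step 3: |z1*z2| = |z1|*|z2| = sqrt(148) * sqrt(73) = sqrt(148 * 73) = sqrt(10804)
Step 4: = 103.9423

103.9423


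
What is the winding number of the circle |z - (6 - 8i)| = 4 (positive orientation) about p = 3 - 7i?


Step 1: Center c = (6, -8), radius = 4
Step 2: |p - c|^2 = (-3)^2 + 1^2 = 10
Step 3: r^2 = 16
Step 4: |p-c| < r so winding number = 1

1


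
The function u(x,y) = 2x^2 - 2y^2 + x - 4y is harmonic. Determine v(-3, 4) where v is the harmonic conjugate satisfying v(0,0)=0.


Step 1: v_x = -u_y = 4y + 4
Step 2: v_y = u_x = 4x + 1
Step 3: v = 4xy + 4x + y + C
Step 4: v(0,0) = 0 => C = 0
Step 5: v(-3, 4) = -56

-56


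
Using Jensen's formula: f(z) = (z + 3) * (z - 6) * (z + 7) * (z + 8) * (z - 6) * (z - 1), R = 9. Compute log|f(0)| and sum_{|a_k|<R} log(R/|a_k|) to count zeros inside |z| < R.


Jensen's formula: (1/2pi)*integral log|f(Re^it)|dt = log|f(0)| + sum_{|a_k|<R} log(R/|a_k|)
Step 1: f(0) = 3 * (-6) * 7 * 8 * (-6) * (-1) = -6048
Step 2: log|f(0)| = log|-3| + log|6| + log|-7| + log|-8| + log|6| + log|1| = 8.7075
Step 3: Zeros inside |z| < 9: -3, 6, -7, -8, 6, 1
Step 4: Jensen sum = log(9/3) + log(9/6) + log(9/7) + log(9/8) + log(9/6) + log(9/1) = 4.4759
Step 5: n(R) = number of terms in the Jensen sum = count of zeros inside |z| < 9 = 6

6
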